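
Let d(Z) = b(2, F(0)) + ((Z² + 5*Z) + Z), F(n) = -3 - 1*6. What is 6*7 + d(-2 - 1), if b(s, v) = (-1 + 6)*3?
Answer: 48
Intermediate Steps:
F(n) = -9 (F(n) = -3 - 6 = -9)
b(s, v) = 15 (b(s, v) = 5*3 = 15)
d(Z) = 15 + Z² + 6*Z (d(Z) = 15 + ((Z² + 5*Z) + Z) = 15 + (Z² + 6*Z) = 15 + Z² + 6*Z)
6*7 + d(-2 - 1) = 6*7 + (15 + (-2 - 1)² + 6*(-2 - 1)) = 42 + (15 + (-3)² + 6*(-3)) = 42 + (15 + 9 - 18) = 42 + 6 = 48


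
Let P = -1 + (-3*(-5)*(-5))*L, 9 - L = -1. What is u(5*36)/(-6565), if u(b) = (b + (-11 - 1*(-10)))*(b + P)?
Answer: 102209/6565 ≈ 15.569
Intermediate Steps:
L = 10 (L = 9 - 1*(-1) = 9 + 1 = 10)
P = -751 (P = -1 + (-3*(-5)*(-5))*10 = -1 + (15*(-5))*10 = -1 - 75*10 = -1 - 750 = -751)
u(b) = (-1 + b)*(-751 + b) (u(b) = (b + (-11 - 1*(-10)))*(b - 751) = (b + (-11 + 10))*(-751 + b) = (b - 1)*(-751 + b) = (-1 + b)*(-751 + b))
u(5*36)/(-6565) = (751 + (5*36)² - 3760*36)/(-6565) = (751 + 180² - 752*180)*(-1/6565) = (751 + 32400 - 135360)*(-1/6565) = -102209*(-1/6565) = 102209/6565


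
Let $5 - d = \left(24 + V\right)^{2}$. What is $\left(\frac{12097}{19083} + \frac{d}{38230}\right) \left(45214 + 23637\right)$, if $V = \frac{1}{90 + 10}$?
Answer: $\frac{310905472618347967}{7295430900000} \approx 42616.0$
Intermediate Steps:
$V = \frac{1}{100} \approx 0.01$
$d = - \frac{5714801}{10000}$ ($d = 5 - \left(24 + \frac{1}{100}\right)^{2} = 5 - \left(\frac{2401}{100}\right)^{2} = 5 - \frac{5764801}{10000} = - \frac{5714801}{10000} \approx -571.48$)
$\left(\frac{12097}{19083} + \frac{d}{38230}\right) \left(45214 + 23637\right) = \left(\frac{12097}{19083} - \frac{5714801}{10000 \cdot 38230}\right) \left(45214 + 23637\right) = \left(12097 \cdot \frac{1}{19083} - \frac{5714801}{382300000}\right) 68851 = \left(\frac{12097}{19083} - \frac{5714801}{382300000}\right) 68851 = \frac{4515627552517}{7295430900000} \cdot 68851 = \frac{310905472618347967}{7295430900000}$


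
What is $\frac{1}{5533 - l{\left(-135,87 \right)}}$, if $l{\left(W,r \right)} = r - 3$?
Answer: $\frac{1}{5449} \approx 0.00018352$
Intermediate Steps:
$l{\left(W,r \right)} = -3 + r$ ($l{\left(W,r \right)} = r - 3 = -3 + r$)
$\frac{1}{5533 - l{\left(-135,87 \right)}} = \frac{1}{5533 - \left(-3 + 87\right)} = \frac{1}{5533 - 84} = \frac{1}{5449}$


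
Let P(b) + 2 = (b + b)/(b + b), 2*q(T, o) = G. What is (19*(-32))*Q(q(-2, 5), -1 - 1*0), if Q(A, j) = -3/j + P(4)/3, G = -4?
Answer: -4864/3 ≈ -1621.3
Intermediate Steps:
q(T, o) = -2 (q(T, o) = (½)*(-4) = -2)
P(b) = -1 (P(b) = -2 + (b + b)/(b + b) = -2 + (2*b)/((2*b)) = -2 + (2*b)*(1/(2*b)) = -2 + 1 = -1)
Q(A, j) = -⅓ - 3/j (Q(A, j) = -3/j - 1/3 = -3/j - 1*⅓ = -3/j - ⅓ = -⅓ - 3/j)
(19*(-32))*Q(q(-2, 5), -1 - 1*0) = (19*(-32))*((-9 - (-1 - 1*0))/(3*(-1 - 1*0))) = -608*(-9 - (-1 + 0))/(3*(-1 + 0)) = -608*(-9 - 1*(-1))/(3*(-1)) = -608*(-1)*(-9 + 1)/3 = -608*(-1)*(-8)/3 = -608*8/3 = -4864/3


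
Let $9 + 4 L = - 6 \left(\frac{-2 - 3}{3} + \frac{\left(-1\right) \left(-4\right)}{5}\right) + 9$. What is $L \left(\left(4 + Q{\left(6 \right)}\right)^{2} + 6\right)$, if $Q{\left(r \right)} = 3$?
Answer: $\frac{143}{2} \approx 71.5$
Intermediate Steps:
$L = \frac{13}{10}$ ($L = - \frac{9}{4} + \frac{- 6 \left(\frac{-2 - 3}{3} + \frac{\left(-1\right) \left(-4\right)}{5}\right) + 9}{4} = - \frac{9}{4} + \frac{- 6 \left(\left(-5\right) \frac{1}{3} + 4 \cdot \frac{1}{5}\right) + 9}{4} = - \frac{9}{4} + \frac{- 6 \left(- \frac{5}{3} + \frac{4}{5}\right) + 9}{4} = - \frac{9}{4} + \frac{\left(-6\right) \left(- \frac{13}{15}\right) + 9}{4} = - \frac{9}{4} + \frac{\frac{26}{5} + 9}{4} = - \frac{9}{4} + \frac{1}{4} \cdot \frac{71}{5} = - \frac{9}{4} + \frac{71}{20} = \frac{13}{10} \approx 1.3$)
$L \left(\left(4 + Q{\left(6 \right)}\right)^{2} + 6\right) = \frac{13 \left(\left(4 + 3\right)^{2} + 6\right)}{10} = \frac{13 \left(7^{2} + 6\right)}{10} = \frac{13 \left(49 + 6\right)}{10} = \frac{13}{10} \cdot 55 = \frac{143}{2}$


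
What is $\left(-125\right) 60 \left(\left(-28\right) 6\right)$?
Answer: $1260000$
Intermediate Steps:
$\left(-125\right) 60 \left(\left(-28\right) 6\right) = \left(-7500\right) \left(-168\right) = 1260000$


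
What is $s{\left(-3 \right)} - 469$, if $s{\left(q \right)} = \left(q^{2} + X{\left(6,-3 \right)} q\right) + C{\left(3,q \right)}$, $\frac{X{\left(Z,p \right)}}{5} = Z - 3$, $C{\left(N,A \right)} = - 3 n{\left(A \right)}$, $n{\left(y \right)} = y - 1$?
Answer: $-493$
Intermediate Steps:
$n{\left(y \right)} = -1 + y$ ($n{\left(y \right)} = y - 1 = -1 + y$)
$C{\left(N,A \right)} = 3 - 3 A$ ($C{\left(N,A \right)} = - 3 \left(-1 + A\right) = 3 - 3 A$)
$X{\left(Z,p \right)} = -15 + 5 Z$ ($X{\left(Z,p \right)} = 5 \left(Z - 3\right) = 5 \left(-3 + Z\right) = -15 + 5 Z$)
$s{\left(q \right)} = 3 + q^{2} + 12 q$ ($s{\left(q \right)} = \left(q^{2} + \left(-15 + 5 \cdot 6\right) q\right) - \left(-3 + 3 q\right) = \left(q^{2} + \left(-15 + 30\right) q\right) - \left(-3 + 3 q\right) = \left(q^{2} + 15 q\right) - \left(-3 + 3 q\right) = 3 + q^{2} + 12 q$)
$s{\left(-3 \right)} - 469 = \left(3 + \left(-3\right)^{2} + 12 \left(-3\right)\right) - 469 = \left(3 + 9 - 36\right) - 469 = -24 - 469 = -493$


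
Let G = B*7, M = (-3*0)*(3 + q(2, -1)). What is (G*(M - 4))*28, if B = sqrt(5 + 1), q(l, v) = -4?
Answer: -784*sqrt(6) ≈ -1920.4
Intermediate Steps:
B = sqrt(6) ≈ 2.4495
M = 0 (M = (-3*0)*(3 - 4) = 0*(-1) = 0)
G = 7*sqrt(6) (G = sqrt(6)*7 = 7*sqrt(6) ≈ 17.146)
(G*(M - 4))*28 = ((7*sqrt(6))*(0 - 4))*28 = ((7*sqrt(6))*(-4))*28 = -28*sqrt(6)*28 = -784*sqrt(6)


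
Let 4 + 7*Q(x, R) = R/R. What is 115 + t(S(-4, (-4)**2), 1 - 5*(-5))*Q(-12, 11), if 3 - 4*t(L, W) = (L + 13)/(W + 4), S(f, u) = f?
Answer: 32119/280 ≈ 114.71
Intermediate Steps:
Q(x, R) = -3/7 (Q(x, R) = -4/7 + (R/R)/7 = -4/7 + (1/7)*1 = -4/7 + 1/7 = -3/7)
t(L, W) = 3/4 - (13 + L)/(4*(4 + W)) (t(L, W) = 3/4 - (L + 13)/(4*(W + 4)) = 3/4 - (13 + L)/(4*(4 + W)))
115 + t(S(-4, (-4)**2), 1 - 5*(-5))*Q(-12, 11) = 115 + ((-1 - 1*(-4) + 3*(1 - 5*(-5)))/(4*(4 + (1 - 5*(-5)))))*(-3/7) = 115 + ((-1 + 4 + 3*(1 + 25))/(4*(4 + (1 + 25))))*(-3/7) = 115 + ((-1 + 4 + 3*26)/(4*(4 + 26)))*(-3/7) = 115 + ((1/4)*(-1 + 4 + 78)/30)*(-3/7) = 115 + ((1/4)*(1/30)*81)*(-3/7) = 115 + (27/40)*(-3/7) = 115 - 81/280 = 32119/280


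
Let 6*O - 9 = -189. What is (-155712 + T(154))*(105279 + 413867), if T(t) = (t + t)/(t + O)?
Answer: -2505915146270/31 ≈ -8.0836e+10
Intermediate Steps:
O = -30 (O = 3/2 + (1/6)*(-189) = 3/2 - 63/2 = -30)
T(t) = 2*t/(-30 + t) (T(t) = (t + t)/(t - 30) = (2*t)/(-30 + t) = 2*t/(-30 + t))
(-155712 + T(154))*(105279 + 413867) = (-155712 + 2*154/(-30 + 154))*(105279 + 413867) = (-155712 + 2*154/124)*519146 = (-155712 + 2*154*(1/124))*519146 = (-155712 + 77/31)*519146 = -4826995/31*519146 = -2505915146270/31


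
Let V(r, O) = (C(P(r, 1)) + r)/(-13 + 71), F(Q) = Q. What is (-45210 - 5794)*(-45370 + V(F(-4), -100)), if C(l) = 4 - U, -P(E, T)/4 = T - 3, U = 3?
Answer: 67107569426/29 ≈ 2.3141e+9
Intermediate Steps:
P(E, T) = 12 - 4*T (P(E, T) = -4*(T - 3) = -4*(-3 + T) = 12 - 4*T)
C(l) = 1 (C(l) = 4 - 1*3 = 4 - 3 = 1)
V(r, O) = 1/58 + r/58 (V(r, O) = (1 + r)/(-13 + 71) = (1 + r)/58 = (1 + r)*(1/58) = 1/58 + r/58)
(-45210 - 5794)*(-45370 + V(F(-4), -100)) = (-45210 - 5794)*(-45370 + (1/58 + (1/58)*(-4))) = -51004*(-45370 + (1/58 - 2/29)) = -51004*(-45370 - 3/58) = -51004*(-2631463/58) = 67107569426/29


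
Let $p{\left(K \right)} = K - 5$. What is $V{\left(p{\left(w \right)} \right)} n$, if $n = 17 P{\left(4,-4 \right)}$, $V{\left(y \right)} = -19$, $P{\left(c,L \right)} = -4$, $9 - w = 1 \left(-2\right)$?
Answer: $1292$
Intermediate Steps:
$w = 11$ ($w = 9 - 1 \left(-2\right) = 9 - -2 = 9 + 2 = 11$)
$p{\left(K \right)} = -5 + K$ ($p{\left(K \right)} = K - 5 = -5 + K$)
$n = -68$ ($n = 17 \left(-4\right) = -68$)
$V{\left(p{\left(w \right)} \right)} n = \left(-19\right) \left(-68\right) = 1292$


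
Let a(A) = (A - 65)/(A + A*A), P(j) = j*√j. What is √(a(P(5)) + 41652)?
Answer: √(1041325 + 5206435*√5)/(5*√(1 + 5*√5)) ≈ 204.09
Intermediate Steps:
P(j) = j^(3/2)
a(A) = (-65 + A)/(A + A²)
√(a(P(5)) + 41652) = √((-65 + 5^(3/2))/((5^(3/2))*(1 + 5^(3/2))) + 41652) = √((-65 + 5*√5)/(((5*√5))*(1 + 5*√5)) + 41652) = √((√5/25)*(-65 + 5*√5)/(1 + 5*√5) + 41652) = √(√5*(-65 + 5*√5)/(25*(1 + 5*√5)) + 41652) = √(41652 + √5*(-65 + 5*√5)/(25*(1 + 5*√5)))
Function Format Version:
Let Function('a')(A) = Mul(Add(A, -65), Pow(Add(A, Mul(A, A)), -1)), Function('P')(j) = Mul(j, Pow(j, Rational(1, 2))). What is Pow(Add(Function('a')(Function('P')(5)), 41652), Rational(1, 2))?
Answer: Mul(Rational(1, 5), Pow(Add(1, Mul(5, Pow(5, Rational(1, 2)))), Rational(-1, 2)), Pow(Add(1041325, Mul(5206435, Pow(5, Rational(1, 2)))), Rational(1, 2))) ≈ 204.09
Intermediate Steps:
Function('P')(j) = Pow(j, Rational(3, 2))
Function('a')(A) = Mul(Pow(Add(A, Pow(A, 2)), -1), Add(-65, A)) (Function('a')(A) = Mul(Add(-65, A), Pow(Add(A, Pow(A, 2)), -1)) = Mul(Pow(Add(A, Pow(A, 2)), -1), Add(-65, A)))
Pow(Add(Function('a')(Function('P')(5)), 41652), Rational(1, 2)) = Pow(Add(Mul(Pow(Pow(5, Rational(3, 2)), -1), Pow(Add(1, Pow(5, Rational(3, 2))), -1), Add(-65, Pow(5, Rational(3, 2)))), 41652), Rational(1, 2)) = Pow(Add(Mul(Pow(Mul(5, Pow(5, Rational(1, 2))), -1), Pow(Add(1, Mul(5, Pow(5, Rational(1, 2)))), -1), Add(-65, Mul(5, Pow(5, Rational(1, 2))))), 41652), Rational(1, 2)) = Pow(Add(Mul(Mul(Rational(1, 25), Pow(5, Rational(1, 2))), Pow(Add(1, Mul(5, Pow(5, Rational(1, 2)))), -1), Add(-65, Mul(5, Pow(5, Rational(1, 2))))), 41652), Rational(1, 2)) = Pow(Add(Mul(Rational(1, 25), Pow(5, Rational(1, 2)), Pow(Add(1, Mul(5, Pow(5, Rational(1, 2)))), -1), Add(-65, Mul(5, Pow(5, Rational(1, 2))))), 41652), Rational(1, 2)) = Pow(Add(41652, Mul(Rational(1, 25), Pow(5, Rational(1, 2)), Pow(Add(1, Mul(5, Pow(5, Rational(1, 2)))), -1), Add(-65, Mul(5, Pow(5, Rational(1, 2)))))), Rational(1, 2))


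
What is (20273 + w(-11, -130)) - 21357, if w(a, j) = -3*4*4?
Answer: -1132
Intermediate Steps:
w(a, j) = -48 (w(a, j) = -12*4 = -48)
(20273 + w(-11, -130)) - 21357 = (20273 - 48) - 21357 = 20225 - 21357 = -1132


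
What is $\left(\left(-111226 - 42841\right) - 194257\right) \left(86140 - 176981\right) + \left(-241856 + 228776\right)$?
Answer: $31642087404$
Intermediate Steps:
$\left(\left(-111226 - 42841\right) - 194257\right) \left(86140 - 176981\right) + \left(-241856 + 228776\right) = \left(-154067 - 194257\right) \left(-90841\right) - 13080 = \left(-348324\right) \left(-90841\right) - 13080 = 31642100484 - 13080 = 31642087404$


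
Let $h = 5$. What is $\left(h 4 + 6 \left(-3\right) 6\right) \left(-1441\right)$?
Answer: $126808$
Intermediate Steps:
$\left(h 4 + 6 \left(-3\right) 6\right) \left(-1441\right) = \left(5 \cdot 4 + 6 \left(-3\right) 6\right) \left(-1441\right) = \left(20 - 108\right) \left(-1441\right) = \left(-88\right) \left(-1441\right) = 126808$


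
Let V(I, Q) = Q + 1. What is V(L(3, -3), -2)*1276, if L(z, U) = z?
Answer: -1276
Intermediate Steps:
V(I, Q) = 1 + Q
V(L(3, -3), -2)*1276 = (1 - 2)*1276 = -1*1276 = -1276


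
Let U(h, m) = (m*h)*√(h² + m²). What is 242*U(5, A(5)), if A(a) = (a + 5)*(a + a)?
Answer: 605000*√401 ≈ 1.2115e+7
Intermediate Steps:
A(a) = 2*a*(5 + a) (A(a) = (5 + a)*(2*a) = 2*a*(5 + a))
U(h, m) = h*m*√(h² + m²) (U(h, m) = (h*m)*√(h² + m²) = h*m*√(h² + m²))
242*U(5, A(5)) = 242*(5*(2*5*(5 + 5))*√(5² + (2*5*(5 + 5))²)) = 242*(5*(2*5*10)*√(25 + (2*5*10)²)) = 242*(5*100*√(25 + 100²)) = 242*(5*100*√(25 + 10000)) = 242*(5*100*√10025) = 242*(5*100*(5*√401)) = 242*(2500*√401) = 605000*√401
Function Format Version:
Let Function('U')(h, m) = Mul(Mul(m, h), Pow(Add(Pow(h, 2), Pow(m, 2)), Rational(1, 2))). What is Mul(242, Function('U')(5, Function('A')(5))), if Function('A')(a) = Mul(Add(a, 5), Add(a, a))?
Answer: Mul(605000, Pow(401, Rational(1, 2))) ≈ 1.2115e+7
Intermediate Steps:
Function('A')(a) = Mul(2, a, Add(5, a)) (Function('A')(a) = Mul(Add(5, a), Mul(2, a)) = Mul(2, a, Add(5, a)))
Function('U')(h, m) = Mul(h, m, Pow(Add(Pow(h, 2), Pow(m, 2)), Rational(1, 2))) (Function('U')(h, m) = Mul(Mul(h, m), Pow(Add(Pow(h, 2), Pow(m, 2)), Rational(1, 2))) = Mul(h, m, Pow(Add(Pow(h, 2), Pow(m, 2)), Rational(1, 2))))
Mul(242, Function('U')(5, Function('A')(5))) = Mul(242, Mul(5, Mul(2, 5, Add(5, 5)), Pow(Add(Pow(5, 2), Pow(Mul(2, 5, Add(5, 5)), 2)), Rational(1, 2)))) = Mul(242, Mul(5, Mul(2, 5, 10), Pow(Add(25, Pow(Mul(2, 5, 10), 2)), Rational(1, 2)))) = Mul(242, Mul(5, 100, Pow(Add(25, Pow(100, 2)), Rational(1, 2)))) = Mul(242, Mul(5, 100, Pow(Add(25, 10000), Rational(1, 2)))) = Mul(242, Mul(5, 100, Pow(10025, Rational(1, 2)))) = Mul(242, Mul(5, 100, Mul(5, Pow(401, Rational(1, 2))))) = Mul(242, Mul(2500, Pow(401, Rational(1, 2)))) = Mul(605000, Pow(401, Rational(1, 2)))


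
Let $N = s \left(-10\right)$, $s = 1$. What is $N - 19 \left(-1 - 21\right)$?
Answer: $408$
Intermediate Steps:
$N = -10$ ($N = 1 \left(-10\right) = -10$)
$N - 19 \left(-1 - 21\right) = -10 - 19 \left(-1 - 21\right) = -10 - -418 = -10 + 418 = 408$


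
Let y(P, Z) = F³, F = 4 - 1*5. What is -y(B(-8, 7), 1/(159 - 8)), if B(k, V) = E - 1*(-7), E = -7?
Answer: 1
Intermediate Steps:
F = -1 (F = 4 - 5 = -1)
B(k, V) = 0 (B(k, V) = -7 - 1*(-7) = -7 + 7 = 0)
y(P, Z) = -1 (y(P, Z) = (-1)³ = -1)
-y(B(-8, 7), 1/(159 - 8)) = -1*(-1) = 1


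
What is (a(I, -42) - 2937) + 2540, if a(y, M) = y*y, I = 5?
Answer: -372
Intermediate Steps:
a(y, M) = y**2
(a(I, -42) - 2937) + 2540 = (5**2 - 2937) + 2540 = (25 - 2937) + 2540 = -2912 + 2540 = -372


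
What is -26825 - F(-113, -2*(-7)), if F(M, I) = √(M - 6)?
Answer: -26825 - I*√119 ≈ -26825.0 - 10.909*I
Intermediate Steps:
F(M, I) = √(-6 + M)
-26825 - F(-113, -2*(-7)) = -26825 - √(-6 - 113) = -26825 - √(-119) = -26825 - I*√119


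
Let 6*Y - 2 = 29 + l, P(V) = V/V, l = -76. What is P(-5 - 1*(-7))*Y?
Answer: -15/2 ≈ -7.5000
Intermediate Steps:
P(V) = 1
Y = -15/2 (Y = 1/3 + (29 - 76)/6 = 1/3 + (1/6)*(-47) = 1/3 - 47/6 = -15/2 ≈ -7.5000)
P(-5 - 1*(-7))*Y = 1*(-15/2) = -15/2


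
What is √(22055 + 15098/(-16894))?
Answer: 6*√43711121697/8447 ≈ 148.51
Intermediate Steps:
√(22055 + 15098/(-16894)) = √(22055 + 15098*(-1/16894)) = √(22055 - 7549/8447) = √(186291036/8447) = 6*√43711121697/8447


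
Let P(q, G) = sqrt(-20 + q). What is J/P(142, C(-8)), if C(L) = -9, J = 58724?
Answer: 29362*sqrt(122)/61 ≈ 5316.6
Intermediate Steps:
J/P(142, C(-8)) = 58724/(sqrt(-20 + 142)) = 58724/(sqrt(122)) = 58724*(sqrt(122)/122) = 29362*sqrt(122)/61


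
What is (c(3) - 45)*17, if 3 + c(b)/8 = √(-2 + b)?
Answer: -1037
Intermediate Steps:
c(b) = -24 + 8*√(-2 + b)
(c(3) - 45)*17 = ((-24 + 8*√(-2 + 3)) - 45)*17 = ((-24 + 8*√1) - 45)*17 = ((-24 + 8*1) - 45)*17 = ((-24 + 8) - 45)*17 = (-16 - 45)*17 = -61*17 = -1037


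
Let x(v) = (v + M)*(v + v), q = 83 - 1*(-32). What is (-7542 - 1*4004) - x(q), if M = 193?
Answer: -82386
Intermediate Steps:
q = 115 (q = 83 + 32 = 115)
x(v) = 2*v*(193 + v) (x(v) = (v + 193)*(v + v) = (193 + v)*(2*v) = 2*v*(193 + v))
(-7542 - 1*4004) - x(q) = (-7542 - 1*4004) - 2*115*(193 + 115) = (-7542 - 4004) - 2*115*308 = -11546 - 1*70840 = -11546 - 70840 = -82386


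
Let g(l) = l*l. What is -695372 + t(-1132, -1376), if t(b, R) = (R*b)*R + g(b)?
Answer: -2142715580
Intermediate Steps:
g(l) = l²
t(b, R) = b² + b*R² (t(b, R) = (R*b)*R + b² = b*R² + b² = b² + b*R²)
-695372 + t(-1132, -1376) = -695372 - 1132*(-1132 + (-1376)²) = -695372 - 1132*(-1132 + 1893376) = -695372 - 1132*1892244 = -695372 - 2142020208 = -2142715580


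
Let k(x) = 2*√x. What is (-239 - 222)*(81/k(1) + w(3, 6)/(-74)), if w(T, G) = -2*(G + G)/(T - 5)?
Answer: -1376085/74 ≈ -18596.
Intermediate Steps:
w(T, G) = -4*G/(-5 + T) (w(T, G) = -2*2*G/(-5 + T) = -4*G/(-5 + T))
(-239 - 222)*(81/k(1) + w(3, 6)/(-74)) = (-239 - 222)*(81/((2*√1)) - 4*6/(-5 + 3)/(-74)) = -461*(81/((2*1)) - 4*6/(-2)*(-1/74)) = -461*(81/2 - 4*6*(-½)*(-1/74)) = -461*(81*(½) + 12*(-1/74)) = -461*(81/2 - 6/37) = -461*2985/74 = -1376085/74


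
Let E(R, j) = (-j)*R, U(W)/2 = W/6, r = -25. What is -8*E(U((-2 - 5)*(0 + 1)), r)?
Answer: 1400/3 ≈ 466.67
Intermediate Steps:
U(W) = W/3 (U(W) = 2*(W/6) = W/3)
E(R, j) = -R*j
-8*E(U((-2 - 5)*(0 + 1)), r) = -(-8)*((-2 - 5)*(0 + 1))/3*(-25) = -(-8)*(-7*1)/3*(-25) = -(-8)*(1/3)*(-7)*(-25) = -(-8)*(-7)*(-25)/3 = -8*(-175/3) = 1400/3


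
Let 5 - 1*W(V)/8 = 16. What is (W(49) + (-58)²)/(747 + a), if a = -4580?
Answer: -3276/3833 ≈ -0.85468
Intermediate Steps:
W(V) = -88 (W(V) = 40 - 8*16 = 40 - 128 = -88)
(W(49) + (-58)²)/(747 + a) = (-88 + (-58)²)/(747 - 4580) = (-88 + 3364)/(-3833) = 3276*(-1/3833) = -3276/3833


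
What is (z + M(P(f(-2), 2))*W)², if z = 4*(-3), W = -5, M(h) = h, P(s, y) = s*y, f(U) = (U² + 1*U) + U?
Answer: 144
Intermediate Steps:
f(U) = U² + 2*U (f(U) = (U² + U) + U = (U + U²) + U = U² + 2*U)
z = -12
(z + M(P(f(-2), 2))*W)² = (-12 + (-2*(2 - 2)*2)*(-5))² = (-12 + (-2*0*2)*(-5))² = (-12 + (0*2)*(-5))² = (-12 + 0*(-5))² = (-12 + 0)² = (-12)² = 144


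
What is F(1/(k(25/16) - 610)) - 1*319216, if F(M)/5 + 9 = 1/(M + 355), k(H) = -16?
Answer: -70949049639/222229 ≈ -3.1926e+5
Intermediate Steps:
F(M) = -45 + 5/(355 + M) (F(M) = -45 + 5/(M + 355) = -45 + 5/(355 + M))
F(1/(k(25/16) - 610)) - 1*319216 = 5*(-3194 - 9/(-16 - 610))/(355 + 1/(-16 - 610)) - 1*319216 = 5*(-3194 - 9/(-626))/(355 + 1/(-626)) - 319216 = 5*(-3194 - 9*(-1/626))/(355 - 1/626) - 319216 = 5*(-3194 + 9/626)/(222229/626) - 319216 = 5*(626/222229)*(-1999435/626) - 319216 = -9997175/222229 - 319216 = -70949049639/222229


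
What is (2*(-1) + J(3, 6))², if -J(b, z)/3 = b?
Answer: 121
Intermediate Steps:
J(b, z) = -3*b
(2*(-1) + J(3, 6))² = (2*(-1) - 3*3)² = (-2 - 9)² = (-11)² = 121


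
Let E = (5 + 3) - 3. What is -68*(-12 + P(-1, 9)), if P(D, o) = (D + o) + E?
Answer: -68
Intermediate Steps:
E = 5 (E = 8 - 3 = 5)
P(D, o) = 5 + D + o (P(D, o) = (D + o) + 5 = 5 + D + o)
-68*(-12 + P(-1, 9)) = -68*(-12 + (5 - 1 + 9)) = -68*(-12 + 13) = -68*1 = -68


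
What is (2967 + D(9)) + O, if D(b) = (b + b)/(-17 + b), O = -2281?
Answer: 2735/4 ≈ 683.75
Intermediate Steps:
D(b) = 2*b/(-17 + b) (D(b) = (2*b)/(-17 + b) = 2*b/(-17 + b))
(2967 + D(9)) + O = (2967 + 2*9/(-17 + 9)) - 2281 = (2967 + 2*9/(-8)) - 2281 = (2967 + 2*9*(-1/8)) - 2281 = (2967 - 9/4) - 2281 = 11859/4 - 2281 = 2735/4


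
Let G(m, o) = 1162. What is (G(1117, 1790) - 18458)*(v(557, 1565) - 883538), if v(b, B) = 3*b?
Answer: 15252771632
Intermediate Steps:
(G(1117, 1790) - 18458)*(v(557, 1565) - 883538) = (1162 - 18458)*(3*557 - 883538) = -17296*(1671 - 883538) = -17296*(-881867) = 15252771632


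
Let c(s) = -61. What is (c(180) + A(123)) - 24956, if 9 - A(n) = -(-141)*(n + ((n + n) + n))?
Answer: -94380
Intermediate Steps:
A(n) = 9 - 564*n (A(n) = 9 - (-1)*(-141*(n + ((n + n) + n))) = 9 - (-1)*(-141*(n + (2*n + n))) = 9 - (-1)*(-141*(n + 3*n)) = 9 - (-1)*(-564*n) = 9 - 564*n)
(c(180) + A(123)) - 24956 = (-61 + (9 - 564*123)) - 24956 = (-61 + (9 - 69372)) - 24956 = (-61 - 69363) - 24956 = -69424 - 24956 = -94380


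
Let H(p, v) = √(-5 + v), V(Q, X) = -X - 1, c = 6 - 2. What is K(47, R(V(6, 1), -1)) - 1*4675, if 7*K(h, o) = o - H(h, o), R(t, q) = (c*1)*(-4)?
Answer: -32741/7 - I*√21/7 ≈ -4677.3 - 0.65465*I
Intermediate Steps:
c = 4
V(Q, X) = -1 - X
R(t, q) = -16 (R(t, q) = (4*1)*(-4) = 4*(-4) = -16)
K(h, o) = -√(-5 + o)/7 + o/7 (K(h, o) = (o - √(-5 + o))/7 = -√(-5 + o)/7 + o/7)
K(47, R(V(6, 1), -1)) - 1*4675 = (-√(-5 - 16)/7 + (⅐)*(-16)) - 1*4675 = (-I*√21/7 - 16/7) - 4675 = (-16/7 - I*√21/7) - 4675 = -32741/7 - I*√21/7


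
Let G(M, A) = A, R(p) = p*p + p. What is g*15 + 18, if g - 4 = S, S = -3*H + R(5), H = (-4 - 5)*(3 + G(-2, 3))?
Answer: 2958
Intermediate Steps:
R(p) = p + p**2 (R(p) = p**2 + p = p + p**2)
H = -54 (H = (-4 - 5)*(3 + 3) = -9*6 = -54)
S = 192 (S = -3*(-54) + 5*(1 + 5) = 162 + 5*6 = 162 + 30 = 192)
g = 196 (g = 4 + 192 = 196)
g*15 + 18 = 196*15 + 18 = 2940 + 18 = 2958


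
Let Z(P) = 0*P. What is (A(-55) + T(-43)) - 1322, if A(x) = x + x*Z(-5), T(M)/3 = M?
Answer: -1506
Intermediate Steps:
Z(P) = 0
T(M) = 3*M
A(x) = x (A(x) = x + x*0 = x + 0 = x)
(A(-55) + T(-43)) - 1322 = (-55 + 3*(-43)) - 1322 = (-55 - 129) - 1322 = -184 - 1322 = -1506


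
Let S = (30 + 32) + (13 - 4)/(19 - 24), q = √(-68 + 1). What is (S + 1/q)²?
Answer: 6070242/1675 - 602*I*√67/335 ≈ 3624.0 - 14.709*I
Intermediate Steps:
q = I*√67 (q = √(-67) = I*√67 ≈ 8.1853*I)
S = 301/5 (S = 62 + 9/(-5) = 62 + 9*(-⅕) = 62 - 9/5 = 301/5 ≈ 60.200)
(S + 1/q)² = (301/5 + 1/(I*√67))² = (301/5 - I*√67/67)²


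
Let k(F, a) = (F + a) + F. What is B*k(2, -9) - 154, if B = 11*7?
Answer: -539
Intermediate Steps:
B = 77
k(F, a) = a + 2*F
B*k(2, -9) - 154 = 77*(-9 + 2*2) - 154 = 77*(-9 + 4) - 154 = 77*(-5) - 154 = -385 - 154 = -539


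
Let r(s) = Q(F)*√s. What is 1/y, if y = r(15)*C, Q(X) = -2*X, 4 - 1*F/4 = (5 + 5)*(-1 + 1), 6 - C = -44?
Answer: -√15/24000 ≈ -0.00016137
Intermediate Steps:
C = 50 (C = 6 - 1*(-44) = 6 + 44 = 50)
F = 16 (F = 16 - 4*(5 + 5)*(-1 + 1) = 16 - 40*0 = 16 - 4*0 = 16 + 0 = 16)
r(s) = -32*√s (r(s) = (-2*16)*√s = -32*√s)
y = -1600*√15 (y = -32*√15*50 = -1600*√15 ≈ -6196.8)
1/y = 1/(-1600*√15) = -√15/24000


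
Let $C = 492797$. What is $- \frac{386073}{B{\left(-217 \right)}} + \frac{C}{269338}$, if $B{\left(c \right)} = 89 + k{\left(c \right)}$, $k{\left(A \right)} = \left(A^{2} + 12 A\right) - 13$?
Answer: $- \frac{82024602557}{12001970618} \approx -6.8343$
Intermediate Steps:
$k{\left(A \right)} = -13 + A^{2} + 12 A$
$B{\left(c \right)} = 76 + c^{2} + 12 c$ ($B{\left(c \right)} = 89 + \left(-13 + c^{2} + 12 c\right) = 76 + c^{2} + 12 c$)
$- \frac{386073}{B{\left(-217 \right)}} + \frac{C}{269338} = - \frac{386073}{76 + \left(-217\right)^{2} + 12 \left(-217\right)} + \frac{492797}{269338} = - \frac{386073}{76 + 47089 - 2604} + 492797 \cdot \frac{1}{269338} = - \frac{386073}{44561} + \frac{492797}{269338} = - \frac{82024602557}{12001970618}$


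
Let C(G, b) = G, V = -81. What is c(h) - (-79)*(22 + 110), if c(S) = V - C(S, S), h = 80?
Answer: 10267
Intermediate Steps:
c(S) = -81 - S
c(h) - (-79)*(22 + 110) = (-81 - 1*80) - (-79)*(22 + 110) = (-81 - 80) - (-79)*132 = -161 - 1*(-10428) = -161 + 10428 = 10267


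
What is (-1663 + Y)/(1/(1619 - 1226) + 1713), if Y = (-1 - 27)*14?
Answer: -161523/134642 ≈ -1.1996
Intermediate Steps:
Y = -392 (Y = -28*14 = -392)
(-1663 + Y)/(1/(1619 - 1226) + 1713) = (-1663 - 392)/(1/(1619 - 1226) + 1713) = -2055/(1/393 + 1713) = -2055/673210/393 = -2055*393/673210 = -161523/134642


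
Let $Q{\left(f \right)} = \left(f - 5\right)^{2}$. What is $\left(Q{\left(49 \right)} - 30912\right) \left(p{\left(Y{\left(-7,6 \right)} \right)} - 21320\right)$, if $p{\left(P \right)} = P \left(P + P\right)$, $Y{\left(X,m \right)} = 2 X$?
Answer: $606409728$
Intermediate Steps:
$Q{\left(f \right)} = \left(-5 + f\right)^{2}$
$p{\left(P \right)} = 2 P^{2}$ ($p{\left(P \right)} = P 2 P = 2 P^{2}$)
$\left(Q{\left(49 \right)} - 30912\right) \left(p{\left(Y{\left(-7,6 \right)} \right)} - 21320\right) = \left(\left(-5 + 49\right)^{2} - 30912\right) \left(2 \left(2 \left(-7\right)\right)^{2} - 21320\right) = \left(44^{2} - 30912\right) \left(2 \left(-14\right)^{2} - 21320\right) = \left(1936 - 30912\right) \left(2 \cdot 196 - 21320\right) = - 28976 \left(392 - 21320\right) = \left(-28976\right) \left(-20928\right) = 606409728$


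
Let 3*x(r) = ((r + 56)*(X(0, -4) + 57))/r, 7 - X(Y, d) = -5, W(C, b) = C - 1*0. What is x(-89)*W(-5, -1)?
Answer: -3795/89 ≈ -42.640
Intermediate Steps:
W(C, b) = C (W(C, b) = C + 0 = C)
X(Y, d) = 12 (X(Y, d) = 7 - 1*(-5) = 7 + 5 = 12)
x(r) = (3864 + 69*r)/(3*r) (x(r) = (((r + 56)*(12 + 57))/r)/3 = (((56 + r)*69)/r)/3 = ((3864 + 69*r)/r)/3 = (3864 + 69*r)/(3*r))
x(-89)*W(-5, -1) = (23 + 1288/(-89))*(-5) = (23 + 1288*(-1/89))*(-5) = (23 - 1288/89)*(-5) = (759/89)*(-5) = -3795/89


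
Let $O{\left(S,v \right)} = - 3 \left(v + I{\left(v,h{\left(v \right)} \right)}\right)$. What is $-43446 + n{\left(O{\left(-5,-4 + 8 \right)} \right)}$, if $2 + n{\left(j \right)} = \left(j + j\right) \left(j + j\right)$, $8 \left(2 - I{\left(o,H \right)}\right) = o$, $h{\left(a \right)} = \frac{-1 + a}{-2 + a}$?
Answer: $-42359$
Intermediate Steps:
$h{\left(a \right)} = \frac{-1 + a}{-2 + a}$
$I{\left(o,H \right)} = 2 - \frac{o}{8}$
$O{\left(S,v \right)} = -6 - \frac{21 v}{8}$ ($O{\left(S,v \right)} = - 3 \left(v - \left(-2 + \frac{v}{8}\right)\right) = - 3 \left(2 + \frac{7 v}{8}\right) = -6 - \frac{21 v}{8}$)
$n{\left(j \right)} = -2 + 4 j^{2}$ ($n{\left(j \right)} = -2 + \left(j + j\right) \left(j + j\right) = -2 + 2 j 2 j = -2 + 4 j^{2}$)
$-43446 + n{\left(O{\left(-5,-4 + 8 \right)} \right)} = -43446 - \left(2 - 4 \left(-6 - \frac{21 \left(-4 + 8\right)}{8}\right)^{2}\right) = -43446 - \left(2 - 4 \left(-6 - \frac{21}{2}\right)^{2}\right) = -43446 - \left(2 - 4 \left(- \frac{33}{2}\right)^{2}\right) = -43446 + \left(-2 + 4 \cdot \frac{1089}{4}\right) = -43446 + \left(-2 + 1089\right) = -43446 + 1087 = -42359$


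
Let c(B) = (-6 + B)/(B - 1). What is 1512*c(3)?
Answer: -2268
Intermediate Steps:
c(B) = (-6 + B)/(-1 + B)
1512*c(3) = 1512*((-6 + 3)/(-1 + 3)) = 1512*(-3/2) = -2268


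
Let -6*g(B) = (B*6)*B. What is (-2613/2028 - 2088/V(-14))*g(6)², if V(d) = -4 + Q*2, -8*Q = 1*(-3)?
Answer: 10802484/13 ≈ 8.3096e+5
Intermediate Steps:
Q = 3/8 (Q = -(-3)/8 = -⅛*(-3) = 3/8 ≈ 0.37500)
V(d) = -13/4 (V(d) = -4 + (3/8)*2 = -4 + ¾ = -13/4)
g(B) = -B² (g(B) = -B*6*B/6 = -6*B*B/6 = -B²)
(-2613/2028 - 2088/V(-14))*g(6)² = (-2613/2028 - 2088/(-13/4))*(-1*6²)² = (-2613*1/2028 - 2088*(-4/13))*(-1*36)² = (-67/52 + 8352/13)*(-36)² = (33341/52)*1296 = 10802484/13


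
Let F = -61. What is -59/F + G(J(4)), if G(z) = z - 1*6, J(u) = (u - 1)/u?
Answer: -1045/244 ≈ -4.2828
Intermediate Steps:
J(u) = (-1 + u)/u
G(z) = -6 + z (G(z) = z - 6 = -6 + z)
-59/F + G(J(4)) = -59/(-61) + (-6 + (-1 + 4)/4) = -59*(-1/61) + (-6 + (¼)*3) = 59/61 + (-6 + ¾) = 59/61 - 21/4 = -1045/244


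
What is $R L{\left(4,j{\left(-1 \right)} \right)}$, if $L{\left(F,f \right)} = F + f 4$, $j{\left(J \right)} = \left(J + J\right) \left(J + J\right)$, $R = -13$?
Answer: $-260$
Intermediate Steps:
$j{\left(J \right)} = 4 J^{2}$ ($j{\left(J \right)} = 2 J 2 J = 4 J^{2}$)
$L{\left(F,f \right)} = F + 4 f$
$R L{\left(4,j{\left(-1 \right)} \right)} = - 13 \left(4 + 4 \cdot 4 \left(-1\right)^{2}\right) = - 13 \left(4 + 4 \cdot 4 \cdot 1\right) = - 13 \left(4 + 4 \cdot 4\right) = - 13 \left(4 + 16\right) = \left(-13\right) 20 = -260$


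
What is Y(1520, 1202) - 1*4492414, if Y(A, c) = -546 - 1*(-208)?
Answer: -4492752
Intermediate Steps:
Y(A, c) = -338 (Y(A, c) = -546 + 208 = -338)
Y(1520, 1202) - 1*4492414 = -338 - 1*4492414 = -338 - 4492414 = -4492752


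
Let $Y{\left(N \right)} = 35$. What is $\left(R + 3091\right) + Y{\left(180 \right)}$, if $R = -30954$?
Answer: $-27828$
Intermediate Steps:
$\left(R + 3091\right) + Y{\left(180 \right)} = \left(-30954 + 3091\right) + 35 = -27863 + 35 = -27828$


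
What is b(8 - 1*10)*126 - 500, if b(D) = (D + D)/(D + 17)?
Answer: -2668/5 ≈ -533.60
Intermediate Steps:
b(D) = 2*D/(17 + D) (b(D) = (2*D)/(17 + D) = 2*D/(17 + D))
b(8 - 1*10)*126 - 500 = (2*(8 - 1*10)/(17 + (8 - 1*10)))*126 - 500 = (2*(8 - 10)/(17 + (8 - 10)))*126 - 500 = (2*(-2)/(17 - 2))*126 - 500 = (2*(-2)/15)*126 - 500 = (2*(-2)*(1/15))*126 - 500 = -4/15*126 - 500 = -168/5 - 500 = -2668/5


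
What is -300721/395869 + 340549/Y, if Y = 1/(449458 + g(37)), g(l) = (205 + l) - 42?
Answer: 60619650461257577/395869 ≈ 1.5313e+11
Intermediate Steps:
g(l) = 163 + l
Y = 1/449658 (Y = 1/(449458 + (163 + 37)) = 1/(449458 + 200) = 1/449658 ≈ 2.2239e-6)
-300721/395869 + 340549/Y = -300721/395869 + 340549/(1/449658) = -300721*1/395869 + 340549*449658 = -300721/395869 + 153130582242 = 60619650461257577/395869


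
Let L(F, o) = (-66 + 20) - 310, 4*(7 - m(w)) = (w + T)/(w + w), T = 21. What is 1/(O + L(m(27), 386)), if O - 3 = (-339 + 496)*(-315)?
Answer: -1/49808 ≈ -2.0077e-5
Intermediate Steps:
m(w) = 7 - (21 + w)/(8*w) (m(w) = 7 - (w + 21)/(4*(w + w)) = 7 - (21 + w)/(4*(2*w)) = 7 - (21 + w)*1/(2*w)/4 = 7 - (21 + w)/(8*w))
L(F, o) = -356 (L(F, o) = -46 - 310 = -356)
O = -49452 (O = 3 + (-339 + 496)*(-315) = 3 + 157*(-315) = 3 - 49455 = -49452)
1/(O + L(m(27), 386)) = 1/(-49452 - 356) = 1/(-49808) = -1/49808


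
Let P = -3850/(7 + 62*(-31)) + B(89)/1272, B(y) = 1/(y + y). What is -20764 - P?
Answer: -1800772939295/86717328 ≈ -20766.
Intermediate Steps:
B(y) = 1/(2*y)
P = 174340703/86717328 (P = -3850/(7 + 62*(-31)) + ((½)/89)/1272 = -3850/(7 - 1922) + ((½)*(1/89))*(1/1272) = -3850/(-1915) + (1/178)*(1/1272) = -3850*(-1/1915) + 1/226416 = 770/383 + 1/226416 = 174340703/86717328 ≈ 2.0104)
-20764 - P = -20764 - 1*174340703/86717328 = -20764 - 174340703/86717328 = -1800772939295/86717328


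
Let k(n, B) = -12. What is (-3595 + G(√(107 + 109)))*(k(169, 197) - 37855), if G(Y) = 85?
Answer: 132913170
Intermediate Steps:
(-3595 + G(√(107 + 109)))*(k(169, 197) - 37855) = (-3595 + 85)*(-12 - 37855) = -3510*(-37867) = 132913170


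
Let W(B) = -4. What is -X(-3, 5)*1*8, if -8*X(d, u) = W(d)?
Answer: -4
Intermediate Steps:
X(d, u) = ½ (X(d, u) = -⅛*(-4) = ½)
-X(-3, 5)*1*8 = -(½)*1*8 = -8/2 = -1*4 = -4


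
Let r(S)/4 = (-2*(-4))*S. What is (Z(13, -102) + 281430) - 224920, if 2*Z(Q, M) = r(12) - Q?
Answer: 113391/2 ≈ 56696.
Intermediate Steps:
r(S) = 32*S (r(S) = 4*((-2*(-4))*S) = 4*(8*S) = 32*S)
Z(Q, M) = 192 - Q/2 (Z(Q, M) = (32*12 - Q)/2 = (384 - Q)/2 = 192 - Q/2)
(Z(13, -102) + 281430) - 224920 = ((192 - ½*13) + 281430) - 224920 = ((192 - 13/2) + 281430) - 224920 = (371/2 + 281430) - 224920 = 563231/2 - 224920 = 113391/2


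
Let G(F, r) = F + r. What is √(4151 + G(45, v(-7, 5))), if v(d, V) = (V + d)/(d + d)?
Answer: √205611/7 ≈ 64.778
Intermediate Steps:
v(d, V) = (V + d)/(2*d) (v(d, V) = (V + d)/((2*d)) = (V + d)*(1/(2*d)) = (V + d)/(2*d))
√(4151 + G(45, v(-7, 5))) = √(4151 + (45 + (½)*(5 - 7)/(-7))) = √(4151 + (45 + (½)*(-⅐)*(-2))) = √(4151 + (45 + ⅐)) = √(4151 + 316/7) = √(29373/7) = √205611/7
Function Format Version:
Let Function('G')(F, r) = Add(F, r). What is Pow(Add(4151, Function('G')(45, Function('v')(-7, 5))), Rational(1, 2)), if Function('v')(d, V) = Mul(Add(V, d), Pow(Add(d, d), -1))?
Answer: Mul(Rational(1, 7), Pow(205611, Rational(1, 2))) ≈ 64.778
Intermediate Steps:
Function('v')(d, V) = Mul(Rational(1, 2), Pow(d, -1), Add(V, d)) (Function('v')(d, V) = Mul(Add(V, d), Pow(Mul(2, d), -1)) = Mul(Add(V, d), Mul(Rational(1, 2), Pow(d, -1))) = Mul(Rational(1, 2), Pow(d, -1), Add(V, d)))
Pow(Add(4151, Function('G')(45, Function('v')(-7, 5))), Rational(1, 2)) = Pow(Add(4151, Add(45, Mul(Rational(1, 2), Pow(-7, -1), Add(5, -7)))), Rational(1, 2)) = Pow(Add(4151, Add(45, Mul(Rational(1, 2), Rational(-1, 7), -2))), Rational(1, 2)) = Pow(Add(4151, Add(45, Rational(1, 7))), Rational(1, 2)) = Pow(Add(4151, Rational(316, 7)), Rational(1, 2)) = Pow(Rational(29373, 7), Rational(1, 2)) = Mul(Rational(1, 7), Pow(205611, Rational(1, 2)))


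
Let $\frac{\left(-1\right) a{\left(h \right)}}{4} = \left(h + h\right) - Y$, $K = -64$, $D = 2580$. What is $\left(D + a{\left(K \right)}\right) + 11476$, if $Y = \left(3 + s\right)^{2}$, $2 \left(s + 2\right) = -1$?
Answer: $14569$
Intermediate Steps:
$s = - \frac{5}{2}$ ($s = -2 + \frac{1}{2} \left(-1\right) = -2 - \frac{1}{2} = - \frac{5}{2} \approx -2.5$)
$Y = \frac{1}{4}$ ($Y = \left(3 - \frac{5}{2}\right)^{2} = \left(\frac{1}{2}\right)^{2} = \frac{1}{4} \approx 0.25$)
$a{\left(h \right)} = 1 - 8 h$ ($a{\left(h \right)} = - 4 \left(\left(h + h\right) - \frac{1}{4}\right) = - 4 \left(2 h - \frac{1}{4}\right) = - 4 \left(- \frac{1}{4} + 2 h\right) = 1 - 8 h$)
$\left(D + a{\left(K \right)}\right) + 11476 = \left(2580 + \left(1 - -512\right)\right) + 11476 = \left(2580 + \left(1 + 512\right)\right) + 11476 = \left(2580 + 513\right) + 11476 = 3093 + 11476 = 14569$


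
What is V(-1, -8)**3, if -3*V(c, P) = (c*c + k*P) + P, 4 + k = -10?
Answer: -42875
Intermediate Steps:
k = -14 (k = -4 - 10 = -14)
V(c, P) = -c**2/3 + 13*P/3 (V(c, P) = -((c*c - 14*P) + P)/3 = -((c**2 - 14*P) + P)/3 = -(c**2 - 13*P)/3 = -c**2/3 + 13*P/3)
V(-1, -8)**3 = (-1/3*(-1)**2 + (13/3)*(-8))**3 = (-1/3*1 - 104/3)**3 = (-1/3 - 104/3)**3 = (-35)**3 = -42875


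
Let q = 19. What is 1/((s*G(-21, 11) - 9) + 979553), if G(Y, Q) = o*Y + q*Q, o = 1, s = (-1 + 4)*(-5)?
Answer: 1/976724 ≈ 1.0238e-6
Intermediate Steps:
s = -15 (s = 3*(-5) = -15)
G(Y, Q) = Y + 19*Q (G(Y, Q) = 1*Y + 19*Q = Y + 19*Q)
1/((s*G(-21, 11) - 9) + 979553) = 1/((-15*(-21 + 19*11) - 9) + 979553) = 1/((-15*(-21 + 209) - 9) + 979553) = 1/((-15*188 - 9) + 979553) = 1/((-2820 - 9) + 979553) = 1/(-2829 + 979553) = 1/976724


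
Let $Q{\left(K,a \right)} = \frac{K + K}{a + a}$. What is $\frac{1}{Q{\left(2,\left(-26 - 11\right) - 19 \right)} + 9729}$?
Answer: $\frac{28}{272411} \approx 0.00010279$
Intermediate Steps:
$Q{\left(K,a \right)} = \frac{K}{a}$ ($Q{\left(K,a \right)} = \frac{2 K}{2 a} = 2 K \frac{1}{2 a} = \frac{K}{a}$)
$\frac{1}{Q{\left(2,\left(-26 - 11\right) - 19 \right)} + 9729} = \frac{1}{\frac{2}{\left(-26 - 11\right) - 19} + 9729} = \frac{1}{\frac{2}{-37 - 19} + 9729} = \frac{1}{\frac{2}{-56} + 9729} = \frac{1}{2 \left(- \frac{1}{56}\right) + 9729} = \frac{1}{- \frac{1}{28} + 9729} = \frac{1}{\frac{272411}{28}} = \frac{28}{272411}$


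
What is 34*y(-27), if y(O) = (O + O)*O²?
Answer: -1338444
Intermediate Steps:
y(O) = 2*O³ (y(O) = (2*O)*O² = 2*O³)
34*y(-27) = 34*(2*(-27)³) = 34*(2*(-19683)) = 34*(-39366) = -1338444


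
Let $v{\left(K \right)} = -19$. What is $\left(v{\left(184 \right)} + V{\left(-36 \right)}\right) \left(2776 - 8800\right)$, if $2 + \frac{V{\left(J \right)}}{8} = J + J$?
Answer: $3680664$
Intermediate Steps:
$V{\left(J \right)} = -16 + 16 J$ ($V{\left(J \right)} = -16 + 8 \left(J + J\right) = -16 + 8 \cdot 2 J = -16 + 16 J$)
$\left(v{\left(184 \right)} + V{\left(-36 \right)}\right) \left(2776 - 8800\right) = \left(-19 + \left(-16 + 16 \left(-36\right)\right)\right) \left(2776 - 8800\right) = \left(-19 - 592\right) \left(-6024\right) = \left(-611\right) \left(-6024\right) = 3680664$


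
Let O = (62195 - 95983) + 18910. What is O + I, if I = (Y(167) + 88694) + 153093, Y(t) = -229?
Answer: 226680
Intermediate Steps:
O = -14878 (O = -33788 + 18910 = -14878)
I = 241558 (I = (-229 + 88694) + 153093 = 88465 + 153093 = 241558)
O + I = -14878 + 241558 = 226680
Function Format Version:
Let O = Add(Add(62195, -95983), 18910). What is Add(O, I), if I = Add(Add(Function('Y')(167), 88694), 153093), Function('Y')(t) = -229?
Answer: 226680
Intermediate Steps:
O = -14878 (O = Add(-33788, 18910) = -14878)
I = 241558 (I = Add(Add(-229, 88694), 153093) = Add(88465, 153093) = 241558)
Add(O, I) = Add(-14878, 241558) = 226680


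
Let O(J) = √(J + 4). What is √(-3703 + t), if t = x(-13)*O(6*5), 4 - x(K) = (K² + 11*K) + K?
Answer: √(-3703 - 9*√34) ≈ 61.282*I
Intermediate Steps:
O(J) = √(4 + J)
x(K) = 4 - K² - 12*K (x(K) = 4 - ((K² + 11*K) + K) = 4 - (K² + 12*K) = 4 + (-K² - 12*K) = 4 - K² - 12*K)
t = -9*√34 (t = (4 - 1*(-13)² - 12*(-13))*√(4 + 6*5) = (4 - 1*169 + 156)*√(4 + 30) = (4 - 169 + 156)*√34 = -9*√34 ≈ -52.479)
√(-3703 + t) = √(-3703 - 9*√34)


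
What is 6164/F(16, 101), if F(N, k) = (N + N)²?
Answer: 1541/256 ≈ 6.0195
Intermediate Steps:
F(N, k) = 4*N² (F(N, k) = (2*N)² = 4*N²)
6164/F(16, 101) = 6164/((4*16²)) = 6164/((4*256)) = 6164/1024 = 6164*(1/1024) = 1541/256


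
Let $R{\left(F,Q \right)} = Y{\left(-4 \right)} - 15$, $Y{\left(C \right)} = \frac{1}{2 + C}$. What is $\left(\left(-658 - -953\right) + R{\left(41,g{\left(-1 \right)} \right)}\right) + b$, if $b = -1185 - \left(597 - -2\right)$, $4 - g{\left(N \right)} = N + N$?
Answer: $- \frac{3009}{2} \approx -1504.5$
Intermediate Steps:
$g{\left(N \right)} = 4 - 2 N$ ($g{\left(N \right)} = 4 - \left(N + N\right) = 4 - 2 N$)
$R{\left(F,Q \right)} = - \frac{31}{2}$ ($R{\left(F,Q \right)} = \frac{1}{2 - 4} - 15 = \frac{1}{-2} - 15 = - \frac{1}{2} - 15 = - \frac{31}{2}$)
$b = -1784$ ($b = -1185 - \left(597 + 2\right) = -1185 - 599 = -1784$)
$\left(\left(-658 - -953\right) + R{\left(41,g{\left(-1 \right)} \right)}\right) + b = \left(\left(-658 - -953\right) - \frac{31}{2}\right) - 1784 = \left(\left(-658 + 953\right) - \frac{31}{2}\right) - 1784 = \left(295 - \frac{31}{2}\right) - 1784 = \frac{559}{2} - 1784 = - \frac{3009}{2}$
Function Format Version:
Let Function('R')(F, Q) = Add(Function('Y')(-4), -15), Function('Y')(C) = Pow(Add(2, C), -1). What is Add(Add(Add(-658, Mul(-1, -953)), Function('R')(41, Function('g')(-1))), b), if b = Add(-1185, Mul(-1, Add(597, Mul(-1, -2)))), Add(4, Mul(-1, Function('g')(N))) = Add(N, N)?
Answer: Rational(-3009, 2) ≈ -1504.5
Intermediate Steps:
Function('g')(N) = Add(4, Mul(-2, N)) (Function('g')(N) = Add(4, Mul(-1, Add(N, N))) = Add(4, Mul(-1, Mul(2, N))) = Add(4, Mul(-2, N)))
Function('R')(F, Q) = Rational(-31, 2) (Function('R')(F, Q) = Add(Pow(Add(2, -4), -1), -15) = Add(Pow(-2, -1), -15) = Add(Rational(-1, 2), -15) = Rational(-31, 2))
b = -1784 (b = Add(-1185, Mul(-1, Add(597, 2))) = Add(-1185, Mul(-1, 599)) = Add(-1185, -599) = -1784)
Add(Add(Add(-658, Mul(-1, -953)), Function('R')(41, Function('g')(-1))), b) = Add(Add(Add(-658, Mul(-1, -953)), Rational(-31, 2)), -1784) = Add(Add(Add(-658, 953), Rational(-31, 2)), -1784) = Add(Add(295, Rational(-31, 2)), -1784) = Add(Rational(559, 2), -1784) = Rational(-3009, 2)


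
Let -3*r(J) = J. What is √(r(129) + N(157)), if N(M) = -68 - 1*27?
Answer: I*√138 ≈ 11.747*I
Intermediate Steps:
r(J) = -J/3
N(M) = -95 (N(M) = -68 - 27 = -95)
√(r(129) + N(157)) = √(-⅓*129 - 95) = √(-43 - 95) = √(-138) = I*√138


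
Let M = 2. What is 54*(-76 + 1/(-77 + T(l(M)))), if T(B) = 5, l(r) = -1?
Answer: -16419/4 ≈ -4104.8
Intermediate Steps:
54*(-76 + 1/(-77 + T(l(M)))) = 54*(-76 + 1/(-77 + 5)) = 54*(-76 + 1/(-72)) = 54*(-76 - 1/72) = 54*(-5473/72) = -16419/4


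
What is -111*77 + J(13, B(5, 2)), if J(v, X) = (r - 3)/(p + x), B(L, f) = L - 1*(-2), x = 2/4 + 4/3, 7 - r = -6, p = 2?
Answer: -196521/23 ≈ -8544.4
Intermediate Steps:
r = 13 (r = 7 - 1*(-6) = 7 + 6 = 13)
x = 11/6 (x = 2*(¼) + 4*(⅓) = ½ + 4/3 = 11/6 ≈ 1.8333)
B(L, f) = 2 + L (B(L, f) = L + 2 = 2 + L)
J(v, X) = 60/23 (J(v, X) = (13 - 3)/(2 + 11/6) = 10/(23/6) = 10*(6/23) = 60/23)
-111*77 + J(13, B(5, 2)) = -111*77 + 60/23 = -8547 + 60/23 = -196521/23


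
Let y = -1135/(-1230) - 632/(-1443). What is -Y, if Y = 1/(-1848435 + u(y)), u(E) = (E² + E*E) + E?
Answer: 3500260569/6469986419641558 ≈ 5.4100e-7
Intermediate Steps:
y = 161011/118326 (y = -1135*(-1/1230) - 632*(-1/1443) = 227/246 + 632/1443 = 161011/118326 ≈ 1.3607)
u(E) = E + 2*E² (u(E) = (E² + E²) + E = 2*E² + E = E + 2*E²)
Y = -3500260569/6469986419641558 (Y = 1/(-1848435 + 161011*(1 + 2*(161011/118326))/118326) = 1/(-1848435 + 161011*(1 + 161011/59163)/118326) = 1/(-1848435 + (161011/118326)*(220174/59163)) = 1/(-1848435 + 17725217957/3500260569) = 1/(-6469986419641558/3500260569) = -3500260569/6469986419641558 ≈ -5.4100e-7)
-Y = -1*(-3500260569/6469986419641558) = 3500260569/6469986419641558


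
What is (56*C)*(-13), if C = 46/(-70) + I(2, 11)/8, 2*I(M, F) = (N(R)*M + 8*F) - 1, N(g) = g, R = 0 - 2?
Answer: -32981/10 ≈ -3298.1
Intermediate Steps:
R = -2
I(M, F) = -1/2 - M + 4*F (I(M, F) = ((-2*M + 8*F) - 1)/2 = (-1 - 2*M + 8*F)/2 = -1/2 - M + 4*F)
C = 2537/560 (C = 46/(-70) + (-1/2 - 1*2 + 4*11)/8 = 46*(-1/70) + (-1/2 - 2 + 44)*(1/8) = -23/35 + (83/2)*(1/8) = -23/35 + 83/16 = 2537/560 ≈ 4.5304)
(56*C)*(-13) = (56*(2537/560))*(-13) = (2537/10)*(-13) = -32981/10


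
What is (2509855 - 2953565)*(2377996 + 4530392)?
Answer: -3065320839480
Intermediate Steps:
(2509855 - 2953565)*(2377996 + 4530392) = -443710*6908388 = -3065320839480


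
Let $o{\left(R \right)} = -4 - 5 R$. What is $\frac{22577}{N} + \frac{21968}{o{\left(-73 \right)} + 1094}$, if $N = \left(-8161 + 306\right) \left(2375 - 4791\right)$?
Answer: $\frac{16677380951}{1104500976} \approx 15.099$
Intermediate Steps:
$N = 18977680$ ($N = \left(-7855\right) \left(-2416\right) = 18977680$)
$\frac{22577}{N} + \frac{21968}{o{\left(-73 \right)} + 1094} = \frac{22577}{18977680} + \frac{21968}{\left(-4 - -365\right) + 1094} = 22577 \cdot \frac{1}{18977680} + \frac{21968}{\left(-4 + 365\right) + 1094} = \frac{22577}{18977680} + \frac{21968}{361 + 1094} = \frac{22577}{18977680} + \frac{21968}{1455} = \frac{16677380951}{1104500976}$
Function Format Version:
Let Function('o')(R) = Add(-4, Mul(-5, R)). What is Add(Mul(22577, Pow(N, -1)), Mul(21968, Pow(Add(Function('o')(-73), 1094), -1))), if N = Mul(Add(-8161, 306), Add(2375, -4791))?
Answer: Rational(16677380951, 1104500976) ≈ 15.099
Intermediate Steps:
N = 18977680 (N = Mul(-7855, -2416) = 18977680)
Add(Mul(22577, Pow(N, -1)), Mul(21968, Pow(Add(Function('o')(-73), 1094), -1))) = Add(Mul(22577, Pow(18977680, -1)), Mul(21968, Pow(Add(Add(-4, Mul(-5, -73)), 1094), -1))) = Add(Mul(22577, Rational(1, 18977680)), Mul(21968, Pow(Add(Add(-4, 365), 1094), -1))) = Add(Rational(22577, 18977680), Mul(21968, Pow(Add(361, 1094), -1))) = Add(Rational(22577, 18977680), Mul(21968, Pow(1455, -1))) = Add(Rational(22577, 18977680), Mul(21968, Rational(1, 1455))) = Add(Rational(22577, 18977680), Rational(21968, 1455)) = Rational(16677380951, 1104500976)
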